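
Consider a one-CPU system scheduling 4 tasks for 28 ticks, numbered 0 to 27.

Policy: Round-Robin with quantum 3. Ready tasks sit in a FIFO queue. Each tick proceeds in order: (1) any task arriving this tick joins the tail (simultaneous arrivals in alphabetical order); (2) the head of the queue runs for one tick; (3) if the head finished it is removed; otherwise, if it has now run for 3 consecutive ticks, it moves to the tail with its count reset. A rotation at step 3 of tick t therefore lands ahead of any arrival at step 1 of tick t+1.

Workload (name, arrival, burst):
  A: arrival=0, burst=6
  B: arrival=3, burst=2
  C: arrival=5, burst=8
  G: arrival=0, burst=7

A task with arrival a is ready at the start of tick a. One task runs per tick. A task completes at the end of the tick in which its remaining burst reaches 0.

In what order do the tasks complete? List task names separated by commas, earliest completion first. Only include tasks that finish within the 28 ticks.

t=0: queue=[A,G] q_used=0 → run A
t=1: queue=[A,G] q_used=1 → run A
t=2: queue=[A,G] q_used=2 → run A
t=3: queue=[G,A,B] q_used=0 → run G
t=4: queue=[G,A,B] q_used=1 → run G
t=5: queue=[G,A,B,C] q_used=2 → run G
t=6: queue=[A,B,C,G] q_used=0 → run A
t=7: queue=[A,B,C,G] q_used=1 → run A
t=8: queue=[A,B,C,G] q_used=2 → run A
t=9: queue=[B,C,G] q_used=0 → run B
t=10: queue=[B,C,G] q_used=1 → run B
t=11: queue=[C,G] q_used=0 → run C
t=12: queue=[C,G] q_used=1 → run C
t=13: queue=[C,G] q_used=2 → run C
t=14: queue=[G,C] q_used=0 → run G
t=15: queue=[G,C] q_used=1 → run G
t=16: queue=[G,C] q_used=2 → run G
t=17: queue=[C,G] q_used=0 → run C
t=18: queue=[C,G] q_used=1 → run C
t=19: queue=[C,G] q_used=2 → run C
t=20: queue=[G,C] q_used=0 → run G
t=21: queue=[C] q_used=0 → run C
t=22: queue=[C] q_used=1 → run C
t=23: (idle)
t=24: (idle)
t=25: (idle)
t=26: (idle)
t=27: (idle)

completion order = A, B, G, C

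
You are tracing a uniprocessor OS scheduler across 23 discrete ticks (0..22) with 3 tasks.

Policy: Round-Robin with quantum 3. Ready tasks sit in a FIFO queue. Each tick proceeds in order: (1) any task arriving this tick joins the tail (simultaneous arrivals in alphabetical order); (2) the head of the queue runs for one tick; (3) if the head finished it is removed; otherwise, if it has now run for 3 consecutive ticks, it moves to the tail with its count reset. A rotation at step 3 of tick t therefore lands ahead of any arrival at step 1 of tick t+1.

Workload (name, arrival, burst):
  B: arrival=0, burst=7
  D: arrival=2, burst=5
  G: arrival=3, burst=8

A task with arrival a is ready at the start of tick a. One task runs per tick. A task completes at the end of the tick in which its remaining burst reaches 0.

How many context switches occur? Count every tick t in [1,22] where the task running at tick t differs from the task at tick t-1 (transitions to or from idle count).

context switches = 7

t=0: queue=[B] q_used=0 → run B
t=1: queue=[B] q_used=1 → run B
t=2: queue=[B,D] q_used=2 → run B
t=3: queue=[D,B,G] q_used=0 → run D
t=4: queue=[D,B,G] q_used=1 → run D
t=5: queue=[D,B,G] q_used=2 → run D
t=6: queue=[B,G,D] q_used=0 → run B
t=7: queue=[B,G,D] q_used=1 → run B
t=8: queue=[B,G,D] q_used=2 → run B
t=9: queue=[G,D,B] q_used=0 → run G
t=10: queue=[G,D,B] q_used=1 → run G
t=11: queue=[G,D,B] q_used=2 → run G
t=12: queue=[D,B,G] q_used=0 → run D
t=13: queue=[D,B,G] q_used=1 → run D
t=14: queue=[B,G] q_used=0 → run B
t=15: queue=[G] q_used=0 → run G
t=16: queue=[G] q_used=1 → run G
t=17: queue=[G] q_used=2 → run G
t=18: queue=[G] q_used=0 → run G
t=19: queue=[G] q_used=1 → run G
t=20: (idle)
t=21: (idle)
t=22: (idle)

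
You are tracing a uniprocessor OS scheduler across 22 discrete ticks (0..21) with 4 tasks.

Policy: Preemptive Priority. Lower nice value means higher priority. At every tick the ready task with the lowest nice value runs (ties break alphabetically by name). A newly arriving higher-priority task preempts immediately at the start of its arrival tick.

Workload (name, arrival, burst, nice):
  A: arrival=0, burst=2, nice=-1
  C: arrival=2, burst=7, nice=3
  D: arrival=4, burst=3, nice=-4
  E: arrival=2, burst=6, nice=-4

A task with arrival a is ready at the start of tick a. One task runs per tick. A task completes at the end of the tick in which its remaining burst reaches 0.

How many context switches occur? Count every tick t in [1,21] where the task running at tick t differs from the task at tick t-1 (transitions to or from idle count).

t=0: ready={A} → run A
t=1: ready={A} → run A
t=2: ready={C,E} → run E
t=3: ready={C,E} → run E
t=4: ready={C,D,E} → run D
t=5: ready={C,D,E} → run D
t=6: ready={C,D,E} → run D
t=7: ready={C,E} → run E
t=8: ready={C,E} → run E
t=9: ready={C,E} → run E
t=10: ready={C,E} → run E
t=11: ready={C} → run C
t=12: ready={C} → run C
t=13: ready={C} → run C
t=14: ready={C} → run C
t=15: ready={C} → run C
t=16: ready={C} → run C
t=17: ready={C} → run C
t=18: (idle)
t=19: (idle)
t=20: (idle)
t=21: (idle)

context switches = 5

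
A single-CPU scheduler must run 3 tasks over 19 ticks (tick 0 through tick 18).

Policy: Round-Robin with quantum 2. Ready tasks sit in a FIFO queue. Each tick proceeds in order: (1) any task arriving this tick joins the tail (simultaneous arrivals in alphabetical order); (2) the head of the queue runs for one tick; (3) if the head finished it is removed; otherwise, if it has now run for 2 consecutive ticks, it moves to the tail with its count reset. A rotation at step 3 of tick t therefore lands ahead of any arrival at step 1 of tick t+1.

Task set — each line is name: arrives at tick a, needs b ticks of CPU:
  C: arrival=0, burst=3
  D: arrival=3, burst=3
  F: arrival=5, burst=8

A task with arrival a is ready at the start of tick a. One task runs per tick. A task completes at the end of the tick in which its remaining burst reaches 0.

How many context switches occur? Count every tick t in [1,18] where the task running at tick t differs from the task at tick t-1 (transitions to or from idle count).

t=0: queue=[C] q_used=0 → run C
t=1: queue=[C] q_used=1 → run C
t=2: queue=[C] q_used=0 → run C
t=3: queue=[D] q_used=0 → run D
t=4: queue=[D] q_used=1 → run D
t=5: queue=[D,F] q_used=0 → run D
t=6: queue=[F] q_used=0 → run F
t=7: queue=[F] q_used=1 → run F
t=8: queue=[F] q_used=0 → run F
t=9: queue=[F] q_used=1 → run F
t=10: queue=[F] q_used=0 → run F
t=11: queue=[F] q_used=1 → run F
t=12: queue=[F] q_used=0 → run F
t=13: queue=[F] q_used=1 → run F
t=14: (idle)
t=15: (idle)
t=16: (idle)
t=17: (idle)
t=18: (idle)

context switches = 3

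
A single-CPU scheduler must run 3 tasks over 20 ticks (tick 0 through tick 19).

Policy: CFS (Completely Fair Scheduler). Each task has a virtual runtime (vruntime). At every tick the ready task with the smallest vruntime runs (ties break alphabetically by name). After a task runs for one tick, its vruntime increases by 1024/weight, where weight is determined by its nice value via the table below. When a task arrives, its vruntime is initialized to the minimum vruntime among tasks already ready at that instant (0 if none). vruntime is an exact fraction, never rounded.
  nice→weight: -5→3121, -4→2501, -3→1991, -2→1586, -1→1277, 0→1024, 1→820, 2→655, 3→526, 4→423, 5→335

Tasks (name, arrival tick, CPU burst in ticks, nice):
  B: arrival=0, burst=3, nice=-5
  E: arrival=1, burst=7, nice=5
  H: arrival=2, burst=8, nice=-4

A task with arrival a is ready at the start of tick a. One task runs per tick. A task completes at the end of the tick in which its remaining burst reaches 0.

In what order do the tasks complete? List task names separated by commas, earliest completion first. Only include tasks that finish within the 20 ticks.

completion order = B, H, E

t=0: vr[B=0] → run B
t=1: vr[B=1024/3121 E=1024/3121] → run B
t=2: vr[B=2048/3121 E=1024/3121 H=1024/3121] → run E
t=3: vr[B=2048/3121 E=3538944/1045535 H=1024/3121] → run H
t=4: vr[B=2048/3121 E=3538944/1045535 H=5756928/7805621] → run B
t=5: vr[E=3538944/1045535 H=5756928/7805621] → run H
t=6: vr[E=3538944/1045535 H=8952832/7805621] → run H
t=7: vr[E=3538944/1045535 H=12148736/7805621] → run H
t=8: vr[E=3538944/1045535 H=15344640/7805621] → run H
t=9: vr[E=3538944/1045535 H=18540544/7805621] → run H
t=10: vr[E=3538944/1045535 H=21736448/7805621] → run H
t=11: vr[E=3538944/1045535 H=24932352/7805621] → run H
t=12: vr[E=3538944/1045535] → run E
t=13: vr[E=6734848/1045535] → run E
t=14: vr[E=9930752/1045535] → run E
t=15: vr[E=13126656/1045535] → run E
t=16: vr[E=3264512/209107] → run E
t=17: vr[E=19518464/1045535] → run E
t=18: (idle)
t=19: (idle)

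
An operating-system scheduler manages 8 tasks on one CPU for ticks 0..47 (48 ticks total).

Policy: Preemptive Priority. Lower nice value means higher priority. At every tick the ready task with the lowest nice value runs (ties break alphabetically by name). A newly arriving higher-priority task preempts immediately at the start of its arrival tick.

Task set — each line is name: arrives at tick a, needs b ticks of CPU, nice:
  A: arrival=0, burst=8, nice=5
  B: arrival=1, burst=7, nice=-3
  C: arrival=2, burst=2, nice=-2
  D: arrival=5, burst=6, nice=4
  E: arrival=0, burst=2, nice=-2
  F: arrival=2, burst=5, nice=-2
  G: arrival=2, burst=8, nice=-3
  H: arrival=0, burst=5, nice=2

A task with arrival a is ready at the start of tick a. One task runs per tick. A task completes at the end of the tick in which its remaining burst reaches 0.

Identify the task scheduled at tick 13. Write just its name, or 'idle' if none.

running at tick 13 = G

t=0: ready={A,E,H} → run E
t=1: ready={A,B,E,H} → run B
t=2: ready={A,B,C,E,F,G,H} → run B
t=3: ready={A,B,C,E,F,G,H} → run B
t=4: ready={A,B,C,E,F,G,H} → run B
t=5: ready={A,B,C,D,E,F,G,H} → run B
t=6: ready={A,B,C,D,E,F,G,H} → run B
t=7: ready={A,B,C,D,E,F,G,H} → run B
t=8: ready={A,C,D,E,F,G,H} → run G
t=9: ready={A,C,D,E,F,G,H} → run G
t=10: ready={A,C,D,E,F,G,H} → run G
t=11: ready={A,C,D,E,F,G,H} → run G
t=12: ready={A,C,D,E,F,G,H} → run G
t=13: ready={A,C,D,E,F,G,H} → run G
t=14: ready={A,C,D,E,F,G,H} → run G
t=15: ready={A,C,D,E,F,G,H} → run G
t=16: ready={A,C,D,E,F,H} → run C
t=17: ready={A,C,D,E,F,H} → run C
t=18: ready={A,D,E,F,H} → run E
t=19: ready={A,D,F,H} → run F
t=20: ready={A,D,F,H} → run F
t=21: ready={A,D,F,H} → run F
t=22: ready={A,D,F,H} → run F
t=23: ready={A,D,F,H} → run F
t=24: ready={A,D,H} → run H
t=25: ready={A,D,H} → run H
t=26: ready={A,D,H} → run H
t=27: ready={A,D,H} → run H
t=28: ready={A,D,H} → run H
t=29: ready={A,D} → run D
t=30: ready={A,D} → run D
t=31: ready={A,D} → run D
t=32: ready={A,D} → run D
t=33: ready={A,D} → run D
t=34: ready={A,D} → run D
t=35: ready={A} → run A
t=36: ready={A} → run A
t=37: ready={A} → run A
t=38: ready={A} → run A
t=39: ready={A} → run A
t=40: ready={A} → run A
t=41: ready={A} → run A
t=42: ready={A} → run A
t=43: (idle)
t=44: (idle)
t=45: (idle)
t=46: (idle)
t=47: (idle)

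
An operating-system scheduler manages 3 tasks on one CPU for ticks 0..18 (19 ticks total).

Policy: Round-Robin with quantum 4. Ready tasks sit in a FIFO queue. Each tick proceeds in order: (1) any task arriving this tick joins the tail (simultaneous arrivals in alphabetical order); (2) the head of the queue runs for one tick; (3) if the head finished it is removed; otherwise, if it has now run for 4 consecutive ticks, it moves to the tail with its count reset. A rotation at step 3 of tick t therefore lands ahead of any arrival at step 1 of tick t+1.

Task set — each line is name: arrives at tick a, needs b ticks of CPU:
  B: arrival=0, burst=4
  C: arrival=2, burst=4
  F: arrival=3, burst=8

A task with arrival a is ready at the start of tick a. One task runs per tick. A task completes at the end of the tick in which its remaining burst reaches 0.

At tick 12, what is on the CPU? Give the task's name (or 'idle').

t=0: queue=[B] q_used=0 → run B
t=1: queue=[B] q_used=1 → run B
t=2: queue=[B,C] q_used=2 → run B
t=3: queue=[B,C,F] q_used=3 → run B
t=4: queue=[C,F] q_used=0 → run C
t=5: queue=[C,F] q_used=1 → run C
t=6: queue=[C,F] q_used=2 → run C
t=7: queue=[C,F] q_used=3 → run C
t=8: queue=[F] q_used=0 → run F
t=9: queue=[F] q_used=1 → run F
t=10: queue=[F] q_used=2 → run F
t=11: queue=[F] q_used=3 → run F
t=12: queue=[F] q_used=0 → run F
t=13: queue=[F] q_used=1 → run F
t=14: queue=[F] q_used=2 → run F
t=15: queue=[F] q_used=3 → run F
t=16: (idle)
t=17: (idle)
t=18: (idle)

running at tick 12 = F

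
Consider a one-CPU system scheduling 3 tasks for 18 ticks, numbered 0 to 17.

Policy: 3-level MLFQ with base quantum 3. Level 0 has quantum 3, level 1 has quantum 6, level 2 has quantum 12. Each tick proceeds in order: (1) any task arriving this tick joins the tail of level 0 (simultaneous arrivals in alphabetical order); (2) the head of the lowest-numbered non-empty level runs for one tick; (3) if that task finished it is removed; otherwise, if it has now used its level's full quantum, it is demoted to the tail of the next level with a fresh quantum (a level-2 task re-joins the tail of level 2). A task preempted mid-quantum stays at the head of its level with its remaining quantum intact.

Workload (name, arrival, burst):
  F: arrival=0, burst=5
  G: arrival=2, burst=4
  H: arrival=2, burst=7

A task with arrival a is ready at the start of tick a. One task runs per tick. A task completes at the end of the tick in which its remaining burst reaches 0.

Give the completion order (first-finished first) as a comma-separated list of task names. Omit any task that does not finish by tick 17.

t=0: L0/L1/L2 = F/-/- → run F
t=1: L0/L1/L2 = F/-/- → run F
t=2: L0/L1/L2 = FGH/-/- → run F
t=3: L0/L1/L2 = GH/F/- → run G
t=4: L0/L1/L2 = GH/F/- → run G
t=5: L0/L1/L2 = GH/F/- → run G
t=6: L0/L1/L2 = H/FG/- → run H
t=7: L0/L1/L2 = H/FG/- → run H
t=8: L0/L1/L2 = H/FG/- → run H
t=9: L0/L1/L2 = -/FGH/- → run F
t=10: L0/L1/L2 = -/FGH/- → run F
t=11: L0/L1/L2 = -/GH/- → run G
t=12: L0/L1/L2 = -/H/- → run H
t=13: L0/L1/L2 = -/H/- → run H
t=14: L0/L1/L2 = -/H/- → run H
t=15: L0/L1/L2 = -/H/- → run H
t=16: (idle)
t=17: (idle)

completion order = F, G, H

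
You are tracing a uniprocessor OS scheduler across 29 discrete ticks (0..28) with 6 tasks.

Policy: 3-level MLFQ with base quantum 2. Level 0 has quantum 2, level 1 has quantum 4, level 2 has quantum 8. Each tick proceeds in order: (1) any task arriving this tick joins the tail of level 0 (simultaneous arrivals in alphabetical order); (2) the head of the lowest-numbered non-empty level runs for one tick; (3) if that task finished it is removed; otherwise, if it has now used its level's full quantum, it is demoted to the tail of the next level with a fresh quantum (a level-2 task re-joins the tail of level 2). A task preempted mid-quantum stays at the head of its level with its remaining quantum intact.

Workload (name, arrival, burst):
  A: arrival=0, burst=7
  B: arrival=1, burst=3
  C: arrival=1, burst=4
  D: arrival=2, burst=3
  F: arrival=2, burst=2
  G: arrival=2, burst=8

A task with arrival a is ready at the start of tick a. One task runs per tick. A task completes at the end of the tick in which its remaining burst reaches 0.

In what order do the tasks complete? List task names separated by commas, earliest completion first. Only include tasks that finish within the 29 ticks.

completion order = F, B, C, D, A, G

t=0: L0/L1/L2 = A/-/- → run A
t=1: L0/L1/L2 = ABC/-/- → run A
t=2: L0/L1/L2 = BCDFG/A/- → run B
t=3: L0/L1/L2 = BCDFG/A/- → run B
t=4: L0/L1/L2 = CDFG/AB/- → run C
t=5: L0/L1/L2 = CDFG/AB/- → run C
t=6: L0/L1/L2 = DFG/ABC/- → run D
t=7: L0/L1/L2 = DFG/ABC/- → run D
t=8: L0/L1/L2 = FG/ABCD/- → run F
t=9: L0/L1/L2 = FG/ABCD/- → run F
t=10: L0/L1/L2 = G/ABCD/- → run G
t=11: L0/L1/L2 = G/ABCD/- → run G
t=12: L0/L1/L2 = -/ABCDG/- → run A
t=13: L0/L1/L2 = -/ABCDG/- → run A
t=14: L0/L1/L2 = -/ABCDG/- → run A
t=15: L0/L1/L2 = -/ABCDG/- → run A
t=16: L0/L1/L2 = -/BCDG/A → run B
t=17: L0/L1/L2 = -/CDG/A → run C
t=18: L0/L1/L2 = -/CDG/A → run C
t=19: L0/L1/L2 = -/DG/A → run D
t=20: L0/L1/L2 = -/G/A → run G
t=21: L0/L1/L2 = -/G/A → run G
t=22: L0/L1/L2 = -/G/A → run G
t=23: L0/L1/L2 = -/G/A → run G
t=24: L0/L1/L2 = -/-/AG → run A
t=25: L0/L1/L2 = -/-/G → run G
t=26: L0/L1/L2 = -/-/G → run G
t=27: (idle)
t=28: (idle)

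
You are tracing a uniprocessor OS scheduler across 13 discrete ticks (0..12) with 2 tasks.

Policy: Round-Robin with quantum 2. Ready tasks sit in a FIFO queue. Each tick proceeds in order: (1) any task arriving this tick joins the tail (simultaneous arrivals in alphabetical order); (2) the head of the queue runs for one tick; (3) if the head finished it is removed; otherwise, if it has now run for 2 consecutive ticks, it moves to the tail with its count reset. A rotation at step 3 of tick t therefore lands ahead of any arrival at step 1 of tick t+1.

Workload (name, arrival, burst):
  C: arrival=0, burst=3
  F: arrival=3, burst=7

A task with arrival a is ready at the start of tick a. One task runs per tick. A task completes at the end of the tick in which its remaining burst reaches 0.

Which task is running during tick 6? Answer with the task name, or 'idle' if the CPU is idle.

running at tick 6 = F

t=0: queue=[C] q_used=0 → run C
t=1: queue=[C] q_used=1 → run C
t=2: queue=[C] q_used=0 → run C
t=3: queue=[F] q_used=0 → run F
t=4: queue=[F] q_used=1 → run F
t=5: queue=[F] q_used=0 → run F
t=6: queue=[F] q_used=1 → run F
t=7: queue=[F] q_used=0 → run F
t=8: queue=[F] q_used=1 → run F
t=9: queue=[F] q_used=0 → run F
t=10: (idle)
t=11: (idle)
t=12: (idle)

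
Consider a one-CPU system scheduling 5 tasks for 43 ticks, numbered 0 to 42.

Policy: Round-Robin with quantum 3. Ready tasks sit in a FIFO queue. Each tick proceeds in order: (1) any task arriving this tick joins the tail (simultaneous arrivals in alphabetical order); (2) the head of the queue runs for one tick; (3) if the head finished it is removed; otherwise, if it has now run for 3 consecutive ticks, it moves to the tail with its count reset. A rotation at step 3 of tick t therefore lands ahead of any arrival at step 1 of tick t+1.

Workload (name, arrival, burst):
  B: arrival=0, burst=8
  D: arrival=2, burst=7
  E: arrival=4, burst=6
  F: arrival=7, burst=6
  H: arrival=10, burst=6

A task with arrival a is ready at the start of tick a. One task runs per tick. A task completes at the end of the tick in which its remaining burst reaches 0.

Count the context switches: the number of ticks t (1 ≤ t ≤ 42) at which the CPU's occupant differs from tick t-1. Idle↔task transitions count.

t=0: queue=[B] q_used=0 → run B
t=1: queue=[B] q_used=1 → run B
t=2: queue=[B,D] q_used=2 → run B
t=3: queue=[D,B] q_used=0 → run D
t=4: queue=[D,B,E] q_used=1 → run D
t=5: queue=[D,B,E] q_used=2 → run D
t=6: queue=[B,E,D] q_used=0 → run B
t=7: queue=[B,E,D,F] q_used=1 → run B
t=8: queue=[B,E,D,F] q_used=2 → run B
t=9: queue=[E,D,F,B] q_used=0 → run E
t=10: queue=[E,D,F,B,H] q_used=1 → run E
t=11: queue=[E,D,F,B,H] q_used=2 → run E
t=12: queue=[D,F,B,H,E] q_used=0 → run D
t=13: queue=[D,F,B,H,E] q_used=1 → run D
t=14: queue=[D,F,B,H,E] q_used=2 → run D
t=15: queue=[F,B,H,E,D] q_used=0 → run F
t=16: queue=[F,B,H,E,D] q_used=1 → run F
t=17: queue=[F,B,H,E,D] q_used=2 → run F
t=18: queue=[B,H,E,D,F] q_used=0 → run B
t=19: queue=[B,H,E,D,F] q_used=1 → run B
t=20: queue=[H,E,D,F] q_used=0 → run H
t=21: queue=[H,E,D,F] q_used=1 → run H
t=22: queue=[H,E,D,F] q_used=2 → run H
t=23: queue=[E,D,F,H] q_used=0 → run E
t=24: queue=[E,D,F,H] q_used=1 → run E
t=25: queue=[E,D,F,H] q_used=2 → run E
t=26: queue=[D,F,H] q_used=0 → run D
t=27: queue=[F,H] q_used=0 → run F
t=28: queue=[F,H] q_used=1 → run F
t=29: queue=[F,H] q_used=2 → run F
t=30: queue=[H] q_used=0 → run H
t=31: queue=[H] q_used=1 → run H
t=32: queue=[H] q_used=2 → run H
t=33: (idle)
t=34: (idle)
t=35: (idle)
t=36: (idle)
t=37: (idle)
t=38: (idle)
t=39: (idle)
t=40: (idle)
t=41: (idle)
t=42: (idle)

context switches = 12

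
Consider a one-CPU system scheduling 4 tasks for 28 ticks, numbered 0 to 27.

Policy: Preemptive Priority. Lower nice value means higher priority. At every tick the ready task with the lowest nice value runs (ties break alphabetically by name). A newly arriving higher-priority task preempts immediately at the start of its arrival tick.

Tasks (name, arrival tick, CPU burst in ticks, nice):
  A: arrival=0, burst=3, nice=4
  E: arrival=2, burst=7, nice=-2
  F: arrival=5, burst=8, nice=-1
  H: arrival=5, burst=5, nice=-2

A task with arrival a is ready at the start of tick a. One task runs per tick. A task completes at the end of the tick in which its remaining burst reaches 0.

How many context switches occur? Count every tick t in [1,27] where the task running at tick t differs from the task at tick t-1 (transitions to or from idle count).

t=0: ready={A} → run A
t=1: ready={A} → run A
t=2: ready={A,E} → run E
t=3: ready={A,E} → run E
t=4: ready={A,E} → run E
t=5: ready={A,E,F,H} → run E
t=6: ready={A,E,F,H} → run E
t=7: ready={A,E,F,H} → run E
t=8: ready={A,E,F,H} → run E
t=9: ready={A,F,H} → run H
t=10: ready={A,F,H} → run H
t=11: ready={A,F,H} → run H
t=12: ready={A,F,H} → run H
t=13: ready={A,F,H} → run H
t=14: ready={A,F} → run F
t=15: ready={A,F} → run F
t=16: ready={A,F} → run F
t=17: ready={A,F} → run F
t=18: ready={A,F} → run F
t=19: ready={A,F} → run F
t=20: ready={A,F} → run F
t=21: ready={A,F} → run F
t=22: ready={A} → run A
t=23: (idle)
t=24: (idle)
t=25: (idle)
t=26: (idle)
t=27: (idle)

context switches = 5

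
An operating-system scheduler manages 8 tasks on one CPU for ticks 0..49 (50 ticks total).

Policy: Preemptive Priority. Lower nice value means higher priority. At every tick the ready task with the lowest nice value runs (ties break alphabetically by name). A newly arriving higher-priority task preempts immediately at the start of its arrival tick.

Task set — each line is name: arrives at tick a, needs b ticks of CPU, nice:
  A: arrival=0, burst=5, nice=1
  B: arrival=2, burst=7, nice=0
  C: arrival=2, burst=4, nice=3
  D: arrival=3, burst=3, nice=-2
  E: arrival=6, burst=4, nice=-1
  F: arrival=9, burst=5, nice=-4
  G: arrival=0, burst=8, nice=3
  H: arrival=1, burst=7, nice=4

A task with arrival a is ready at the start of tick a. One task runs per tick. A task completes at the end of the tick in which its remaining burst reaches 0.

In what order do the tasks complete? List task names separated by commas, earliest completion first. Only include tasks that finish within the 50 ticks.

t=0: ready={A,G} → run A
t=1: ready={A,G,H} → run A
t=2: ready={A,B,C,G,H} → run B
t=3: ready={A,B,C,D,G,H} → run D
t=4: ready={A,B,C,D,G,H} → run D
t=5: ready={A,B,C,D,G,H} → run D
t=6: ready={A,B,C,E,G,H} → run E
t=7: ready={A,B,C,E,G,H} → run E
t=8: ready={A,B,C,E,G,H} → run E
t=9: ready={A,B,C,E,F,G,H} → run F
t=10: ready={A,B,C,E,F,G,H} → run F
t=11: ready={A,B,C,E,F,G,H} → run F
t=12: ready={A,B,C,E,F,G,H} → run F
t=13: ready={A,B,C,E,F,G,H} → run F
t=14: ready={A,B,C,E,G,H} → run E
t=15: ready={A,B,C,G,H} → run B
t=16: ready={A,B,C,G,H} → run B
t=17: ready={A,B,C,G,H} → run B
t=18: ready={A,B,C,G,H} → run B
t=19: ready={A,B,C,G,H} → run B
t=20: ready={A,B,C,G,H} → run B
t=21: ready={A,C,G,H} → run A
t=22: ready={A,C,G,H} → run A
t=23: ready={A,C,G,H} → run A
t=24: ready={C,G,H} → run C
t=25: ready={C,G,H} → run C
t=26: ready={C,G,H} → run C
t=27: ready={C,G,H} → run C
t=28: ready={G,H} → run G
t=29: ready={G,H} → run G
t=30: ready={G,H} → run G
t=31: ready={G,H} → run G
t=32: ready={G,H} → run G
t=33: ready={G,H} → run G
t=34: ready={G,H} → run G
t=35: ready={G,H} → run G
t=36: ready={H} → run H
t=37: ready={H} → run H
t=38: ready={H} → run H
t=39: ready={H} → run H
t=40: ready={H} → run H
t=41: ready={H} → run H
t=42: ready={H} → run H
t=43: (idle)
t=44: (idle)
t=45: (idle)
t=46: (idle)
t=47: (idle)
t=48: (idle)
t=49: (idle)

completion order = D, F, E, B, A, C, G, H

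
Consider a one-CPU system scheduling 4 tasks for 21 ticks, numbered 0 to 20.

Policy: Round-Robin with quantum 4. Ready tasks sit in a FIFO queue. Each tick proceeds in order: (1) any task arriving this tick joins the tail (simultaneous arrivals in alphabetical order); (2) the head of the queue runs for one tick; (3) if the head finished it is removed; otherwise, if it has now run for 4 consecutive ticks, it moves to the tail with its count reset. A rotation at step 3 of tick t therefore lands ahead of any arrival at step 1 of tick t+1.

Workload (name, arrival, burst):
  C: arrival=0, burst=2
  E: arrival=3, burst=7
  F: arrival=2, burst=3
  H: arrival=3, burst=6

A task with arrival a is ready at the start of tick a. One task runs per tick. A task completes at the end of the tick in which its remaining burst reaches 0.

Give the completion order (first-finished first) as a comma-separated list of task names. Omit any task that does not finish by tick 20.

completion order = C, F, E, H

t=0: queue=[C] q_used=0 → run C
t=1: queue=[C] q_used=1 → run C
t=2: queue=[F] q_used=0 → run F
t=3: queue=[F,E,H] q_used=1 → run F
t=4: queue=[F,E,H] q_used=2 → run F
t=5: queue=[E,H] q_used=0 → run E
t=6: queue=[E,H] q_used=1 → run E
t=7: queue=[E,H] q_used=2 → run E
t=8: queue=[E,H] q_used=3 → run E
t=9: queue=[H,E] q_used=0 → run H
t=10: queue=[H,E] q_used=1 → run H
t=11: queue=[H,E] q_used=2 → run H
t=12: queue=[H,E] q_used=3 → run H
t=13: queue=[E,H] q_used=0 → run E
t=14: queue=[E,H] q_used=1 → run E
t=15: queue=[E,H] q_used=2 → run E
t=16: queue=[H] q_used=0 → run H
t=17: queue=[H] q_used=1 → run H
t=18: (idle)
t=19: (idle)
t=20: (idle)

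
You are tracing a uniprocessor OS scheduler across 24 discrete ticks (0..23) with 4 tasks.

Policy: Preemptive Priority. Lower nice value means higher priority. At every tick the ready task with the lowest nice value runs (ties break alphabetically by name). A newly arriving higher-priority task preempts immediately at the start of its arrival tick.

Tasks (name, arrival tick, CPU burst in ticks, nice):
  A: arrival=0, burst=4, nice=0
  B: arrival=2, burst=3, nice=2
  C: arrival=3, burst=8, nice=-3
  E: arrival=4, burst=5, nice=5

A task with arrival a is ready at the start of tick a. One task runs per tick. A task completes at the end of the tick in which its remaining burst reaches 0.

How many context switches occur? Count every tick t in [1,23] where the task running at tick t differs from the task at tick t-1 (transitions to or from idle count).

t=0: ready={A} → run A
t=1: ready={A} → run A
t=2: ready={A,B} → run A
t=3: ready={A,B,C} → run C
t=4: ready={A,B,C,E} → run C
t=5: ready={A,B,C,E} → run C
t=6: ready={A,B,C,E} → run C
t=7: ready={A,B,C,E} → run C
t=8: ready={A,B,C,E} → run C
t=9: ready={A,B,C,E} → run C
t=10: ready={A,B,C,E} → run C
t=11: ready={A,B,E} → run A
t=12: ready={B,E} → run B
t=13: ready={B,E} → run B
t=14: ready={B,E} → run B
t=15: ready={E} → run E
t=16: ready={E} → run E
t=17: ready={E} → run E
t=18: ready={E} → run E
t=19: ready={E} → run E
t=20: (idle)
t=21: (idle)
t=22: (idle)
t=23: (idle)

context switches = 5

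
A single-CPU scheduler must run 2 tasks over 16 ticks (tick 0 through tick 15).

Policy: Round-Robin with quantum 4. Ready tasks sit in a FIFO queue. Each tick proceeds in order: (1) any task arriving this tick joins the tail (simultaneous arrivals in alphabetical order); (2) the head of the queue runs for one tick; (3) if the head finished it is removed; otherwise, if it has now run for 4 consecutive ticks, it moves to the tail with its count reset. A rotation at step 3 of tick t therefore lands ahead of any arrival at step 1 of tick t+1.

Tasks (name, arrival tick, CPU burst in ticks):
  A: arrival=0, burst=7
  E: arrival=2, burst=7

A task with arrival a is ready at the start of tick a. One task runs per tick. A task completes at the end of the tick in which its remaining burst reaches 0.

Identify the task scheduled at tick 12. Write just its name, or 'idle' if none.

running at tick 12 = E

t=0: queue=[A] q_used=0 → run A
t=1: queue=[A] q_used=1 → run A
t=2: queue=[A,E] q_used=2 → run A
t=3: queue=[A,E] q_used=3 → run A
t=4: queue=[E,A] q_used=0 → run E
t=5: queue=[E,A] q_used=1 → run E
t=6: queue=[E,A] q_used=2 → run E
t=7: queue=[E,A] q_used=3 → run E
t=8: queue=[A,E] q_used=0 → run A
t=9: queue=[A,E] q_used=1 → run A
t=10: queue=[A,E] q_used=2 → run A
t=11: queue=[E] q_used=0 → run E
t=12: queue=[E] q_used=1 → run E
t=13: queue=[E] q_used=2 → run E
t=14: (idle)
t=15: (idle)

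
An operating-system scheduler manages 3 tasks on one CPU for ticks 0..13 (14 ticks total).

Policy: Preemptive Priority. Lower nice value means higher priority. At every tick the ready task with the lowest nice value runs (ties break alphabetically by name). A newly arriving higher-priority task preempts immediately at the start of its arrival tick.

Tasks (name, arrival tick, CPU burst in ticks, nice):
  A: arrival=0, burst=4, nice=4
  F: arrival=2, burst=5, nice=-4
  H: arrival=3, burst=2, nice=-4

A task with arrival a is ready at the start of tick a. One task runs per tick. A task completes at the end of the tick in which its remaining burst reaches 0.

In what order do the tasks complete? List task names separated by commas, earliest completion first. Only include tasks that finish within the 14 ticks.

t=0: ready={A} → run A
t=1: ready={A} → run A
t=2: ready={A,F} → run F
t=3: ready={A,F,H} → run F
t=4: ready={A,F,H} → run F
t=5: ready={A,F,H} → run F
t=6: ready={A,F,H} → run F
t=7: ready={A,H} → run H
t=8: ready={A,H} → run H
t=9: ready={A} → run A
t=10: ready={A} → run A
t=11: (idle)
t=12: (idle)
t=13: (idle)

completion order = F, H, A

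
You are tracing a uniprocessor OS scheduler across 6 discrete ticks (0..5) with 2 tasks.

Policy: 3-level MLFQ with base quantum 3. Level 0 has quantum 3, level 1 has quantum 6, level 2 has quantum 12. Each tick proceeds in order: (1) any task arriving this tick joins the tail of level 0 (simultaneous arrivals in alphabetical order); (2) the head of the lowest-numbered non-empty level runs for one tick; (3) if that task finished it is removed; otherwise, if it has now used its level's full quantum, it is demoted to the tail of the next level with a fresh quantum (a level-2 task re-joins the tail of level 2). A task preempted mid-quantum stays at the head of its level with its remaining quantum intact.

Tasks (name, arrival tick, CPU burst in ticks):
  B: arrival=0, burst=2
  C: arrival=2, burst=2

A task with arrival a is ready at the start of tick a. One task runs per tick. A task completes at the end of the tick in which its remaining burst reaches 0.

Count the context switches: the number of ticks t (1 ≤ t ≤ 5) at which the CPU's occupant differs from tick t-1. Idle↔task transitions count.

t=0: L0/L1/L2 = B/-/- → run B
t=1: L0/L1/L2 = B/-/- → run B
t=2: L0/L1/L2 = C/-/- → run C
t=3: L0/L1/L2 = C/-/- → run C
t=4: (idle)
t=5: (idle)

context switches = 2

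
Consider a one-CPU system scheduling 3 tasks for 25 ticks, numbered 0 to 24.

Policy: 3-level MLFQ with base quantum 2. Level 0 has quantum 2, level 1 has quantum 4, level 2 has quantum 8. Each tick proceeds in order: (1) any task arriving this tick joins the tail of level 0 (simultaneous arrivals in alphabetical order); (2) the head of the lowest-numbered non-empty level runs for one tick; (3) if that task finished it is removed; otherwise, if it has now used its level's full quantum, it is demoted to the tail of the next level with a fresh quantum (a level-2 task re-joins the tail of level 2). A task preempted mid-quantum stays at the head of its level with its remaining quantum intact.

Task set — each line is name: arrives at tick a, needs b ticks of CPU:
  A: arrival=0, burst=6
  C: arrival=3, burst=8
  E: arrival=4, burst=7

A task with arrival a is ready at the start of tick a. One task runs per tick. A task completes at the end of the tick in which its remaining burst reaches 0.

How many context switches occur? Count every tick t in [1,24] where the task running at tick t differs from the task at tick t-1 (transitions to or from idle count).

t=0: L0/L1/L2 = A/-/- → run A
t=1: L0/L1/L2 = A/-/- → run A
t=2: L0/L1/L2 = -/A/- → run A
t=3: L0/L1/L2 = C/A/- → run C
t=4: L0/L1/L2 = CE/A/- → run C
t=5: L0/L1/L2 = E/AC/- → run E
t=6: L0/L1/L2 = E/AC/- → run E
t=7: L0/L1/L2 = -/ACE/- → run A
t=8: L0/L1/L2 = -/ACE/- → run A
t=9: L0/L1/L2 = -/ACE/- → run A
t=10: L0/L1/L2 = -/CE/- → run C
t=11: L0/L1/L2 = -/CE/- → run C
t=12: L0/L1/L2 = -/CE/- → run C
t=13: L0/L1/L2 = -/CE/- → run C
t=14: L0/L1/L2 = -/E/C → run E
t=15: L0/L1/L2 = -/E/C → run E
t=16: L0/L1/L2 = -/E/C → run E
t=17: L0/L1/L2 = -/E/C → run E
t=18: L0/L1/L2 = -/-/CE → run C
t=19: L0/L1/L2 = -/-/CE → run C
t=20: L0/L1/L2 = -/-/E → run E
t=21: (idle)
t=22: (idle)
t=23: (idle)
t=24: (idle)

context switches = 8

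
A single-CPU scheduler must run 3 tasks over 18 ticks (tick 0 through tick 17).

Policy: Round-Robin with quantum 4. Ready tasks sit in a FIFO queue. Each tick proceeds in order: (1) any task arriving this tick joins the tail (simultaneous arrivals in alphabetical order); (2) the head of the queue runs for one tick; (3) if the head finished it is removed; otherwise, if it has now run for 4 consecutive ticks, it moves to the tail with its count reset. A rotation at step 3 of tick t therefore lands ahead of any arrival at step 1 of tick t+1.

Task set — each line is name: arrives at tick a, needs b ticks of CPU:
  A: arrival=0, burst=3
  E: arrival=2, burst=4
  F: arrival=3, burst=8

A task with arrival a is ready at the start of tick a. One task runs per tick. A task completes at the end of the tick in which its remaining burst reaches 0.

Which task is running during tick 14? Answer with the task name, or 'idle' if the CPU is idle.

running at tick 14 = F

t=0: queue=[A] q_used=0 → run A
t=1: queue=[A] q_used=1 → run A
t=2: queue=[A,E] q_used=2 → run A
t=3: queue=[E,F] q_used=0 → run E
t=4: queue=[E,F] q_used=1 → run E
t=5: queue=[E,F] q_used=2 → run E
t=6: queue=[E,F] q_used=3 → run E
t=7: queue=[F] q_used=0 → run F
t=8: queue=[F] q_used=1 → run F
t=9: queue=[F] q_used=2 → run F
t=10: queue=[F] q_used=3 → run F
t=11: queue=[F] q_used=0 → run F
t=12: queue=[F] q_used=1 → run F
t=13: queue=[F] q_used=2 → run F
t=14: queue=[F] q_used=3 → run F
t=15: (idle)
t=16: (idle)
t=17: (idle)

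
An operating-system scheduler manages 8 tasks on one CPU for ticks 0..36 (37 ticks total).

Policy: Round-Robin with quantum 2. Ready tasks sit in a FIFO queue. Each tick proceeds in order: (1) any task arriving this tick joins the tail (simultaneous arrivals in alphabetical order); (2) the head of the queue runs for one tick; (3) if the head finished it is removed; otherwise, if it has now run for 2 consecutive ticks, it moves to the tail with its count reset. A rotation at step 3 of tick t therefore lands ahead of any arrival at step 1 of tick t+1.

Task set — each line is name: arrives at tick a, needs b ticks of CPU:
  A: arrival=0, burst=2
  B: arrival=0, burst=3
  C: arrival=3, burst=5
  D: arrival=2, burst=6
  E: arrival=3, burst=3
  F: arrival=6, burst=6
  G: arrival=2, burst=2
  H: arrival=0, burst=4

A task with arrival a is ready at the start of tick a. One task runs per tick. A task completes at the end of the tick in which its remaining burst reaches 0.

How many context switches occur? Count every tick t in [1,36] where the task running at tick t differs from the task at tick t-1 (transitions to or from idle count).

t=0: queue=[A,B,H] q_used=0 → run A
t=1: queue=[A,B,H] q_used=1 → run A
t=2: queue=[B,H,D,G] q_used=0 → run B
t=3: queue=[B,H,D,G,C,E] q_used=1 → run B
t=4: queue=[H,D,G,C,E,B] q_used=0 → run H
t=5: queue=[H,D,G,C,E,B] q_used=1 → run H
t=6: queue=[D,G,C,E,B,H,F] q_used=0 → run D
t=7: queue=[D,G,C,E,B,H,F] q_used=1 → run D
t=8: queue=[G,C,E,B,H,F,D] q_used=0 → run G
t=9: queue=[G,C,E,B,H,F,D] q_used=1 → run G
t=10: queue=[C,E,B,H,F,D] q_used=0 → run C
t=11: queue=[C,E,B,H,F,D] q_used=1 → run C
t=12: queue=[E,B,H,F,D,C] q_used=0 → run E
t=13: queue=[E,B,H,F,D,C] q_used=1 → run E
t=14: queue=[B,H,F,D,C,E] q_used=0 → run B
t=15: queue=[H,F,D,C,E] q_used=0 → run H
t=16: queue=[H,F,D,C,E] q_used=1 → run H
t=17: queue=[F,D,C,E] q_used=0 → run F
t=18: queue=[F,D,C,E] q_used=1 → run F
t=19: queue=[D,C,E,F] q_used=0 → run D
t=20: queue=[D,C,E,F] q_used=1 → run D
t=21: queue=[C,E,F,D] q_used=0 → run C
t=22: queue=[C,E,F,D] q_used=1 → run C
t=23: queue=[E,F,D,C] q_used=0 → run E
t=24: queue=[F,D,C] q_used=0 → run F
t=25: queue=[F,D,C] q_used=1 → run F
t=26: queue=[D,C,F] q_used=0 → run D
t=27: queue=[D,C,F] q_used=1 → run D
t=28: queue=[C,F] q_used=0 → run C
t=29: queue=[F] q_used=0 → run F
t=30: queue=[F] q_used=1 → run F
t=31: (idle)
t=32: (idle)
t=33: (idle)
t=34: (idle)
t=35: (idle)
t=36: (idle)

context switches = 17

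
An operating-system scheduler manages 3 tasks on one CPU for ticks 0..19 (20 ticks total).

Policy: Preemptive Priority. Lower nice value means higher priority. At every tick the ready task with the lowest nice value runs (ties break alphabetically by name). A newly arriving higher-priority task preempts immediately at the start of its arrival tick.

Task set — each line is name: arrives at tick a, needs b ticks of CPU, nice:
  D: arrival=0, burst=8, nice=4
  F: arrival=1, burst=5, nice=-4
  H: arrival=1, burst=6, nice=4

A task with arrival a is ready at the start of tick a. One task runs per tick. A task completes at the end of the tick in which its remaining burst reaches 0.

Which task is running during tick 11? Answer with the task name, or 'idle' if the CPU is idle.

running at tick 11 = D

t=0: ready={D} → run D
t=1: ready={D,F,H} → run F
t=2: ready={D,F,H} → run F
t=3: ready={D,F,H} → run F
t=4: ready={D,F,H} → run F
t=5: ready={D,F,H} → run F
t=6: ready={D,H} → run D
t=7: ready={D,H} → run D
t=8: ready={D,H} → run D
t=9: ready={D,H} → run D
t=10: ready={D,H} → run D
t=11: ready={D,H} → run D
t=12: ready={D,H} → run D
t=13: ready={H} → run H
t=14: ready={H} → run H
t=15: ready={H} → run H
t=16: ready={H} → run H
t=17: ready={H} → run H
t=18: ready={H} → run H
t=19: (idle)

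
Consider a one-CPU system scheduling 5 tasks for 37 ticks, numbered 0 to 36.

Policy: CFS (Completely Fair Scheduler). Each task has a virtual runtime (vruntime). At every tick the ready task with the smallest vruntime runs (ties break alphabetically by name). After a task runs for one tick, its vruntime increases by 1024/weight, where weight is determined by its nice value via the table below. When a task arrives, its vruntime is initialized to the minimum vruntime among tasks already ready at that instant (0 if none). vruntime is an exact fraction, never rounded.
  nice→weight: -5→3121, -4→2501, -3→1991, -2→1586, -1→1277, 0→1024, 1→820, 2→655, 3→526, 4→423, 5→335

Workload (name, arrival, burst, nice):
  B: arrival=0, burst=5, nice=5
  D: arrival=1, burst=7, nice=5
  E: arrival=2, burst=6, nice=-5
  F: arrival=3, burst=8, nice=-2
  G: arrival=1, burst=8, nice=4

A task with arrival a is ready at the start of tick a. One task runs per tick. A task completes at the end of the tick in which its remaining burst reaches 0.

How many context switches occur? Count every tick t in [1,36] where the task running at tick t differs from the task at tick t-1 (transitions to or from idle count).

context switches = 28

t=0: vr[B=0] → run B
t=1: vr[B=1024/335 D=1024/335 G=1024/335] → run B
t=2: vr[B=2048/335 D=1024/335 E=1024/335 G=1024/335] → run D
t=3: vr[B=2048/335 D=2048/335 E=1024/335 F=1024/335 G=1024/335] → run E
t=4: vr[B=2048/335 D=2048/335 E=3538944/1045535 F=1024/335 G=1024/335] → run F
t=5: vr[B=2048/335 D=2048/335 E=3538944/1045535 F=983552/265655 G=1024/335] → run G
t=6: vr[B=2048/335 D=2048/335 E=3538944/1045535 F=983552/265655 G=776192/141705] → run E
t=7: vr[B=2048/335 D=2048/335 E=3881984/1045535 F=983552/265655 G=776192/141705] → run F
t=8: vr[B=2048/335 D=2048/335 E=3881984/1045535 F=1155072/265655 G=776192/141705] → run E
t=9: vr[B=2048/335 D=2048/335 E=4225024/1045535 F=1155072/265655 G=776192/141705] → run E
t=10: vr[B=2048/335 D=2048/335 E=4568064/1045535 F=1155072/265655 G=776192/141705] → run F
t=11: vr[B=2048/335 D=2048/335 E=4568064/1045535 F=1326592/265655 G=776192/141705] → run E
t=12: vr[B=2048/335 D=2048/335 E=4911104/1045535 F=1326592/265655 G=776192/141705] → run E
t=13: vr[B=2048/335 D=2048/335 F=1326592/265655 G=776192/141705] → run F
t=14: vr[B=2048/335 D=2048/335 F=1498112/265655 G=776192/141705] → run G
t=15: vr[B=2048/335 D=2048/335 F=1498112/265655 G=1119232/141705] → run F
t=16: vr[B=2048/335 D=2048/335 F=1669632/265655 G=1119232/141705] → run B
t=17: vr[B=3072/335 D=2048/335 F=1669632/265655 G=1119232/141705] → run D
t=18: vr[B=3072/335 D=3072/335 F=1669632/265655 G=1119232/141705] → run F
t=19: vr[B=3072/335 D=3072/335 F=1841152/265655 G=1119232/141705] → run F
t=20: vr[B=3072/335 D=3072/335 F=2012672/265655 G=1119232/141705] → run F
t=21: vr[B=3072/335 D=3072/335 G=1119232/141705] → run G
t=22: vr[B=3072/335 D=3072/335 G=487424/47235] → run B
t=23: vr[B=4096/335 D=3072/335 G=487424/47235] → run D
t=24: vr[B=4096/335 D=4096/335 G=487424/47235] → run G
t=25: vr[B=4096/335 D=4096/335 G=1805312/141705] → run B
t=26: vr[D=4096/335 G=1805312/141705] → run D
t=27: vr[D=1024/67 G=1805312/141705] → run G
t=28: vr[D=1024/67 G=2148352/141705] → run G
t=29: vr[D=1024/67 G=830464/47235] → run D
t=30: vr[D=6144/335 G=830464/47235] → run G
t=31: vr[D=6144/335 G=2834432/141705] → run D
t=32: vr[D=7168/335 G=2834432/141705] → run G
t=33: vr[D=7168/335] → run D
t=34: (idle)
t=35: (idle)
t=36: (idle)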